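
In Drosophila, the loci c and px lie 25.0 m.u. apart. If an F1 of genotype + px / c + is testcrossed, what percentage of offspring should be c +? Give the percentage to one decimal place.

37.5%

A map distance of 25.0 m.u. corresponds to a recombination frequency of 0.250.
The F1 is + px / c +, so c + is a parental gamete class with expected frequency (1 − r)/2 = 0.750/2 = 0.3750.
That is 0.3750 = 37.5% of the progeny.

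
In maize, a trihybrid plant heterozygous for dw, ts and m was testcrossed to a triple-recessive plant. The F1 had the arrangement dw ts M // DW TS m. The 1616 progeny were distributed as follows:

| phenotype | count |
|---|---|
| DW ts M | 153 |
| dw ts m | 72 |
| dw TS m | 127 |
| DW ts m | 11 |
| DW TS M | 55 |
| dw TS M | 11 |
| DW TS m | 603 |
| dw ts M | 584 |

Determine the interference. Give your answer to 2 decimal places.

The two rarest classes, dw TS M and DW ts m, are the double crossovers. Comparing them with the parentals, only the ts allele has switched, so ts is the middle locus and the order is m – ts – dw.
m–ts: (127 + 22)/1616 = 0.0922; ts–dw: (280 + 22)/1616 = 0.1869.
Expected DCO frequency = 0.0922 × 0.1869 ≈ 0.01723; observed = 22/1616 ≈ 0.01361.
Coefficient of coincidence = 0.01361/0.01723 ≈ 0.79; interference = 1 − 0.79 = 0.21.

0.21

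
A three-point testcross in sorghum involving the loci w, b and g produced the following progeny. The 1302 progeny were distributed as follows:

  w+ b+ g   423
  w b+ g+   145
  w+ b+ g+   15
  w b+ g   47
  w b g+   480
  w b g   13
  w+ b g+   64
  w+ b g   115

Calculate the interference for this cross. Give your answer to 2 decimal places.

0.09

The two most frequent reciprocal classes, w b g+ and w+ b+ g, are the parental types, so the F1 was w b g+ / w+ b+ g.
The two rarest classes, w b g and w+ b+ g+, are the double crossovers. Comparing them with the parentals, only the g allele has switched, so g is the middle locus and the order is w – g – b.
w–g: (111 + 28)/1302 = 0.1068; g–b: (260 + 28)/1302 = 0.2212.
Expected DCO frequency = 0.1068 × 0.2212 ≈ 0.02362; observed = 28/1302 ≈ 0.02151.
Coefficient of coincidence = 0.02151/0.02362 ≈ 0.91; interference = 1 − 0.91 = 0.09.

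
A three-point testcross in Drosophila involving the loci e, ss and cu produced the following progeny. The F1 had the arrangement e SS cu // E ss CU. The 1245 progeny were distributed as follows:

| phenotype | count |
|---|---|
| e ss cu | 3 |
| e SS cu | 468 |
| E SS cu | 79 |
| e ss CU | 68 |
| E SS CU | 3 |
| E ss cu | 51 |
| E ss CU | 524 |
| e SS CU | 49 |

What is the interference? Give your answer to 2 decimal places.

The two rarest classes, e ss cu and E SS CU, are the double crossovers. Comparing them with the parentals, only the ss allele has switched, so ss is the middle locus and the order is e – ss – cu.
e–ss: (147 + 6)/1245 = 0.1229; ss–cu: (100 + 6)/1245 = 0.0851.
Expected DCO frequency = 0.1229 × 0.0851 ≈ 0.01046; observed = 6/1245 ≈ 0.00482.
Coefficient of coincidence = 0.00482/0.01046 ≈ 0.46; interference = 1 − 0.46 = 0.54.

0.54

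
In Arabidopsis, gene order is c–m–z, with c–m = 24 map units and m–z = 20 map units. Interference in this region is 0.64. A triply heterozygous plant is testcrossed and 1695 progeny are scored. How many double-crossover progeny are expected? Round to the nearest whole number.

29

Map distances give recombination frequencies of 0.240 and 0.200 for the two intervals.
With interference 0.64 (so coincidence = 0.36), expected double-crossover frequency = 0.240 × 0.200 × 0.36 = 0.01728.
Expected number = 0.01728 × 1695 = 29.29 ≈ 29.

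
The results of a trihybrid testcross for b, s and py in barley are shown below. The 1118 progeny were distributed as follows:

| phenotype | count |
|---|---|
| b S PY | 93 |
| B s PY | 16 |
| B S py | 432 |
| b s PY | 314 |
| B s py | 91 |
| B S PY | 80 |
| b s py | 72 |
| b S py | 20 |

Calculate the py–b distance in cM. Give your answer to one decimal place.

The two most frequent reciprocal classes, B S py and b s PY, are the parental types, so the F1 was B S py / b s PY.
The two rarest classes, b S py and B s PY, are the double crossovers. Comparing them with the parentals, only the b allele has switched, so b is the middle locus and the order is s – b – py.
Crossovers in the b–py interval produce the single-crossover classes B S PY and b s py (80 + 72 = 152) plus the double crossovers (36).
RF(b–py) = (152 + 36) / 1118 = 188/1118 = 0.1682 → 16.8 cM.

16.8 cM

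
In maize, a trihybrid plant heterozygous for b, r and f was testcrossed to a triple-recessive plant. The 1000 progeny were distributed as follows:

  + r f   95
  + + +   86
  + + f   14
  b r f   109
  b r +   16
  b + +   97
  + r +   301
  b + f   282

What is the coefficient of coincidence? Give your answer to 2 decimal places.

0.60

The two most frequent reciprocal classes, + r + and b + f, are the parental types, so the F1 was + r + / b + f.
The two rarest classes, b r + and + + f, are the double crossovers. Comparing them with the parentals, only the b allele has switched, so b is the middle locus and the order is r – b – f.
r–b: (195 + 30)/1000 = 0.2250; b–f: (192 + 30)/1000 = 0.2220.
Expected DCO frequency = 0.2250 × 0.2220 ≈ 0.04995; observed = 30/1000 ≈ 0.03000.
Coefficient of coincidence = 0.03000/0.04995 ≈ 0.60.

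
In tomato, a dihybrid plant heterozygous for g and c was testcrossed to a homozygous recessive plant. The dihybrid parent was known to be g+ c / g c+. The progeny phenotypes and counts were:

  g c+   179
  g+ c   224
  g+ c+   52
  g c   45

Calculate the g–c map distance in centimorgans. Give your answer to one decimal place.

The recombinant classes are g+ c+ and g c: 52 + 45 = 97.
Recombination frequency = 97/500 = 0.1940 ≈ 19.4%, i.e. 19.4 centimorgans.

19.4 centimorgans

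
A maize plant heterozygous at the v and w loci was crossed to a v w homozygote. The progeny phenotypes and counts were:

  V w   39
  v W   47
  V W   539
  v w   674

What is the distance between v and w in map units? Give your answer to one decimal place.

The two most frequent classes, V W (539) and v w (674), are the parental types, so the F1 was V W / v w.
The recombinant classes are V w and v W: 39 + 47 = 86.
Recombination frequency = 86/1299 = 0.0662 ≈ 6.6%, i.e. 6.6 map units.

6.6 map units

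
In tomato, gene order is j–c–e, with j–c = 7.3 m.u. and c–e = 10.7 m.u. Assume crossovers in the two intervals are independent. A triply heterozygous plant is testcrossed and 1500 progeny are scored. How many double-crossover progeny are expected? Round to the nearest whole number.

Map distances give recombination frequencies of 0.073 and 0.107 for the two intervals.
With no interference, expected double-crossover frequency = 0.073 × 0.107 = 0.00781.
Expected number = 0.00781 × 1500 = 11.72 ≈ 12.

12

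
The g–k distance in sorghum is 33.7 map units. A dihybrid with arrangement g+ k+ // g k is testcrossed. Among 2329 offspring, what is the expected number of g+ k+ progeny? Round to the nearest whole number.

A map distance of 33.7 map units corresponds to a recombination frequency of 0.337.
The F1 is g+ k+ / g k, so g+ k+ is a parental gamete class with expected frequency (1 − r)/2 = 0.663/2 = 0.3315.
Expected number = 0.3315 × 2329 = 772.06 ≈ 772.

772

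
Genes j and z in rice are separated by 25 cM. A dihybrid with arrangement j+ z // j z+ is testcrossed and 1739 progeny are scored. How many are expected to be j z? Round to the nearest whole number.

217

A map distance of 25 cM corresponds to a recombination frequency of 0.250.
The F1 is j+ z / j z+, so j z is a recombinant gamete class with expected frequency r/2 = 0.250/2 = 0.1250.
Expected number = 0.1250 × 1739 = 217.38 ≈ 217.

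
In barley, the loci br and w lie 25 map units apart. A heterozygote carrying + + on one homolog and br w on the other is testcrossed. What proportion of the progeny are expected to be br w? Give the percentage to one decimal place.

37.5%

A map distance of 25 map units corresponds to a recombination frequency of 0.250.
The F1 is + + / br w, so br w is a parental gamete class with expected frequency (1 − r)/2 = 0.750/2 = 0.3750.
That is 0.3750 = 37.5% of the progeny.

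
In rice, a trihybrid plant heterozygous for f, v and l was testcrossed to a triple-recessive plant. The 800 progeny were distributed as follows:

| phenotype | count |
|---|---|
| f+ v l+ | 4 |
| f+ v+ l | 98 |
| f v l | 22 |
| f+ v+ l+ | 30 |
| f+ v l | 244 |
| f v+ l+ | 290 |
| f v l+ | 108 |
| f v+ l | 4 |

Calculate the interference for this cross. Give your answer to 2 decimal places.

0.50

The two most frequent reciprocal classes, f v+ l+ and f+ v l, are the parental types, so the F1 was f v+ l+ / f+ v l.
The two rarest classes, f v+ l and f+ v l+, are the double crossovers. Comparing them with the parentals, only the l allele has switched, so l is the middle locus and the order is v – l – f.
v–l: (206 + 8)/800 = 0.2675; l–f: (52 + 8)/800 = 0.0750.
Expected DCO frequency = 0.2675 × 0.0750 ≈ 0.02006; observed = 8/800 ≈ 0.01000.
Coefficient of coincidence = 0.01000/0.02006 ≈ 0.50; interference = 1 − 0.50 = 0.50.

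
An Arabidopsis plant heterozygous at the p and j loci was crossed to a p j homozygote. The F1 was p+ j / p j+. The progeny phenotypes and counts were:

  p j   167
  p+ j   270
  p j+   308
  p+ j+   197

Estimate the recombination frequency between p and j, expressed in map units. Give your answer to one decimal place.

38.6 map units

The recombinant classes are p+ j+ and p j: 197 + 167 = 364.
Recombination frequency = 364/942 = 0.3864 ≈ 38.6%, i.e. 38.6 map units.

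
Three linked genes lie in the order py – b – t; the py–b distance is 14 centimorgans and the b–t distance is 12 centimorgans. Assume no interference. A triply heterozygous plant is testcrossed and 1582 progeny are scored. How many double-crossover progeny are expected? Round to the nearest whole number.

27

Map distances give recombination frequencies of 0.140 and 0.120 for the two intervals.
With no interference, expected double-crossover frequency = 0.140 × 0.120 = 0.01680.
Expected number = 0.01680 × 1582 = 26.58 ≈ 27.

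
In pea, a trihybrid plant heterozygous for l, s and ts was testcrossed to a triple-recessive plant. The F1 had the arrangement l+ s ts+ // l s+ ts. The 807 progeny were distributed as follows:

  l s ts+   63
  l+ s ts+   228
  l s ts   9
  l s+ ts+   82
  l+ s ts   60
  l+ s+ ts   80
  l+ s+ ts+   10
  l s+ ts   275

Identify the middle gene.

The two rarest classes, l+ s+ ts+ and l s ts, are the double crossovers. Comparing them with the parentals, only the s allele has switched, so s is the middle locus and the order is l – s – ts.

s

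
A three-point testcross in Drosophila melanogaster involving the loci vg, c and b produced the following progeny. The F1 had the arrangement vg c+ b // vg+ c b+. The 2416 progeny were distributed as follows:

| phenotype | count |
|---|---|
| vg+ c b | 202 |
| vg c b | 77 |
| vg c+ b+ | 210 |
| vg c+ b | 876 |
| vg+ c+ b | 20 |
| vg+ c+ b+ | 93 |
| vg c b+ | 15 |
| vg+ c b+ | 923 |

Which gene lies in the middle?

The two rarest classes, vg+ c+ b and vg c b+, are the double crossovers. Comparing them with the parentals, only the vg allele has switched, so vg is the middle locus and the order is c – vg – b.

vg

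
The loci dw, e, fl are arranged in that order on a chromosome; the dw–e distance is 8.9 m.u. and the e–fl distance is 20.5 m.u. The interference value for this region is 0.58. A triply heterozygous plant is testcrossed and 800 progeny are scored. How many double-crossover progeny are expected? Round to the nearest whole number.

Map distances give recombination frequencies of 0.089 and 0.205 for the two intervals.
With interference 0.58 (so coincidence = 0.42), expected double-crossover frequency = 0.089 × 0.205 × 0.42 = 0.00766.
Expected number = 0.00766 × 800 = 6.13 ≈ 6.

6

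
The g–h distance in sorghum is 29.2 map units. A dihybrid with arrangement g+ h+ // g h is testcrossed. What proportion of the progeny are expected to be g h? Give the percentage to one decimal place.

35.4%

A map distance of 29.2 map units corresponds to a recombination frequency of 0.292.
The F1 is g+ h+ / g h, so g h is a parental gamete class with expected frequency (1 − r)/2 = 0.708/2 = 0.3540.
That is 0.3540 = 35.4% of the progeny.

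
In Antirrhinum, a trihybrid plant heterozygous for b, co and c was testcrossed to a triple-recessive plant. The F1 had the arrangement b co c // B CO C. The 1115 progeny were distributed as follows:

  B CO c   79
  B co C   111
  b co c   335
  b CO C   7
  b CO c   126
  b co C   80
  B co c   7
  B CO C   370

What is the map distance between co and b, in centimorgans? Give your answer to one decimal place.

22.5 centimorgans

The two rarest classes, B co c and b CO C, are the double crossovers. Comparing them with the parentals, only the b allele has switched, so b is the middle locus and the order is c – b – co.
Crossovers in the b–co interval produce the single-crossover classes b CO c and B co C (126 + 111 = 237) plus the double crossovers (14).
RF(b–co) = (237 + 14) / 1115 = 251/1115 = 0.2251 → 22.5 centimorgans.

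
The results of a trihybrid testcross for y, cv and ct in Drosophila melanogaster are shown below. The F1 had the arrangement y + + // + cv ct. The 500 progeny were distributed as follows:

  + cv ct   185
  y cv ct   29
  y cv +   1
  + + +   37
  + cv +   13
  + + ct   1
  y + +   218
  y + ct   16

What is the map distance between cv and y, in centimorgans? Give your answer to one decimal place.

13.6 centimorgans

The two rarest classes, y cv + and + + ct, are the double crossovers. Comparing them with the parentals, only the cv allele has switched, so cv is the middle locus and the order is ct – cv – y.
Crossovers in the cv–y interval produce the single-crossover classes + + + and y cv ct (37 + 29 = 66) plus the double crossovers (2).
RF(cv–y) = (66 + 2) / 500 = 68/500 = 0.1360 → 13.6 centimorgans.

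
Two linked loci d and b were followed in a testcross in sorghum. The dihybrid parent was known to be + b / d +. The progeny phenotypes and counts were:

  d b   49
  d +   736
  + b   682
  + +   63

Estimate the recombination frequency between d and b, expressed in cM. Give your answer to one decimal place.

7.3 cM

The recombinant classes are + + and d b: 63 + 49 = 112.
Recombination frequency = 112/1530 = 0.0732 ≈ 7.3%, i.e. 7.3 cM.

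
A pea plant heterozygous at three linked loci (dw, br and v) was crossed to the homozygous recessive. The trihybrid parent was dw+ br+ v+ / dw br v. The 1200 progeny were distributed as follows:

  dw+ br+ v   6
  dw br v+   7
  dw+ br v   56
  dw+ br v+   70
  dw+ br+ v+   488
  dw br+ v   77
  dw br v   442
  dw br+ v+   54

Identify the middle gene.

The two rarest classes, dw+ br+ v and dw br v+, are the double crossovers. Comparing them with the parentals, only the v allele has switched, so v is the middle locus and the order is dw – v – br.

v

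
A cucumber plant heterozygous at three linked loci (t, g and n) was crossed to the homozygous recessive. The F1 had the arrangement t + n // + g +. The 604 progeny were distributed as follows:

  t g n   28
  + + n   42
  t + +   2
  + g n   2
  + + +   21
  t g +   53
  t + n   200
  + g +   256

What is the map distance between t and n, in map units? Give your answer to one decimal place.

16.4 map units

The two rarest classes, t + + and + g n, are the double crossovers. Comparing them with the parentals, only the n allele has switched, so n is the middle locus and the order is g – n – t.
Crossovers in the n–t interval produce the single-crossover classes + + n and t g + (42 + 53 = 95) plus the double crossovers (4).
RF(n–t) = (95 + 4) / 604 = 99/604 = 0.1639 → 16.4 map units.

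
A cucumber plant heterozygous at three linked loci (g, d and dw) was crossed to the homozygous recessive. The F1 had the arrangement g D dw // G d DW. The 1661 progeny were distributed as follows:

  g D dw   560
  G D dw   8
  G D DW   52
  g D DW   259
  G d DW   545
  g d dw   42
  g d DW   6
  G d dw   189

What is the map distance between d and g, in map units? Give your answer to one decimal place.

The two rarest classes, G D dw and g d DW, are the double crossovers. Comparing them with the parentals, only the g allele has switched, so g is the middle locus and the order is d – g – dw.
Crossovers in the d–g interval produce the single-crossover classes g d dw and G D DW (42 + 52 = 94) plus the double crossovers (14).
RF(d–g) = (94 + 14) / 1661 = 108/1661 = 0.0650 → 6.5 map units.

6.5 map units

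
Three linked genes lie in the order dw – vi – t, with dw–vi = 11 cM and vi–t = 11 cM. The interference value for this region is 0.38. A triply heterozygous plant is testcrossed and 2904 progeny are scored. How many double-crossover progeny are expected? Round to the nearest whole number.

22

Map distances give recombination frequencies of 0.110 and 0.110 for the two intervals.
With interference 0.38 (so coincidence = 0.62), expected double-crossover frequency = 0.110 × 0.110 × 0.62 = 0.00750.
Expected number = 0.00750 × 2904 = 21.79 ≈ 22.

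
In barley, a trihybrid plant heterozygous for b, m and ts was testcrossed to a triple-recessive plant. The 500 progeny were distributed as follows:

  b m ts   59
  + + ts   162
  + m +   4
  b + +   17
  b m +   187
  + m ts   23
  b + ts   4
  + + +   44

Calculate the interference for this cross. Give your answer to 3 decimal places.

The two most frequent reciprocal classes, b m + and + + ts, are the parental types, so the F1 was b m + / + + ts.
The two rarest classes, + m + and b + ts, are the double crossovers. Comparing them with the parentals, only the b allele has switched, so b is the middle locus and the order is m – b – ts.
m–b: (40 + 8)/500 = 0.0960; b–ts: (103 + 8)/500 = 0.2220.
Expected DCO frequency = 0.0960 × 0.2220 ≈ 0.02131; observed = 8/500 ≈ 0.01600.
Coefficient of coincidence = 0.01600/0.02131 ≈ 0.751; interference = 1 − 0.751 = 0.249.

0.249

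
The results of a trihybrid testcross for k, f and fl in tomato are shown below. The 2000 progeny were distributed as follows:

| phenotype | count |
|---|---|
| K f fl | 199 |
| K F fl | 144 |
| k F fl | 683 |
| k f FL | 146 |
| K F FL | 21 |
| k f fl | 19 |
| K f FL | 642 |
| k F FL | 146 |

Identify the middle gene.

The two most frequent reciprocal classes, K f FL and k F fl, are the parental types, so the F1 was K f FL / k F fl.
The two rarest classes, K F FL and k f fl, are the double crossovers. Comparing them with the parentals, only the f allele has switched, so f is the middle locus and the order is fl – f – k.

f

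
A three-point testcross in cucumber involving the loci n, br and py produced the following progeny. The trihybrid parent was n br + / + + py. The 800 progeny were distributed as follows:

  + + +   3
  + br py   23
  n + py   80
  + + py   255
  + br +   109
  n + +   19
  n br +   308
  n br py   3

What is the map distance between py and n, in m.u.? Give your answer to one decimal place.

24.4 m.u.

The two rarest classes, n br py and + + +, are the double crossovers. Comparing them with the parentals, only the py allele has switched, so py is the middle locus and the order is br – py – n.
Crossovers in the py–n interval produce the single-crossover classes + br + and n + py (109 + 80 = 189) plus the double crossovers (6).
RF(py–n) = (189 + 6) / 800 = 195/800 = 0.2437 → 24.4 m.u.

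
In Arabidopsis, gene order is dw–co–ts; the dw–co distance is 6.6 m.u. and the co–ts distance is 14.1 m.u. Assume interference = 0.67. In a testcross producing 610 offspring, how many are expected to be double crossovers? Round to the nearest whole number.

2

Map distances give recombination frequencies of 0.066 and 0.141 for the two intervals.
With interference 0.67 (so coincidence = 0.33), expected double-crossover frequency = 0.066 × 0.141 × 0.33 = 0.00307.
Expected number = 0.00307 × 610 = 1.87 ≈ 2.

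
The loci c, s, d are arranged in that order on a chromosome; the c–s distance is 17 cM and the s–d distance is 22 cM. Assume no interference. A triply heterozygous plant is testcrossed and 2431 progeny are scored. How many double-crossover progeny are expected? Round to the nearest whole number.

Map distances give recombination frequencies of 0.170 and 0.220 for the two intervals.
With no interference, expected double-crossover frequency = 0.170 × 0.220 = 0.03740.
Expected number = 0.03740 × 2431 = 90.92 ≈ 91.

91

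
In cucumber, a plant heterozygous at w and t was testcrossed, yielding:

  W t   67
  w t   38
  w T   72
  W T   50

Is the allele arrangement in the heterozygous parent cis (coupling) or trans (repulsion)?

The two most frequent classes are W t (67) and w T (72); these are the parental (non-recombinant) types.
So the F1 carried W t on one chromosome and w T on the other — the recessive alleles are on opposite chromosomes (trans / repulsion).

trans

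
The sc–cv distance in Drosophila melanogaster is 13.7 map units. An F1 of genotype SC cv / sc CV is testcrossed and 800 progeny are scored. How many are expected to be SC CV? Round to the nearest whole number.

55

A map distance of 13.7 map units corresponds to a recombination frequency of 0.137.
The F1 is SC cv / sc CV, so SC CV is a recombinant gamete class with expected frequency r/2 = 0.137/2 = 0.0685.
Expected number = 0.0685 × 800 = 54.80 ≈ 55.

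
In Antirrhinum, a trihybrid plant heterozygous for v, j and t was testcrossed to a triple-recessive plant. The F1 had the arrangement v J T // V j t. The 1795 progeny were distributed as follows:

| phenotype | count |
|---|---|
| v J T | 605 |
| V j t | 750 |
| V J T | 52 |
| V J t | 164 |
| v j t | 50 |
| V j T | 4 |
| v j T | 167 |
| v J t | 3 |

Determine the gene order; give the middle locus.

t

The two rarest classes, v J t and V j T, are the double crossovers. Comparing them with the parentals, only the t allele has switched, so t is the middle locus and the order is v – t – j.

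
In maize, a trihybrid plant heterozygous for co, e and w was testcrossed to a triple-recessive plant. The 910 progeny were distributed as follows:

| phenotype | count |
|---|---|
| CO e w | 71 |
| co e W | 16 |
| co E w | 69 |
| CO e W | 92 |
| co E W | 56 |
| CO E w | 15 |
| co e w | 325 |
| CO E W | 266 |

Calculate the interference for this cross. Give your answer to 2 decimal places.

0.07

The two most frequent reciprocal classes, co e w and CO E W, are the parental types, so the F1 was co e w / CO E W.
The two rarest classes, co e W and CO E w, are the double crossovers. Comparing them with the parentals, only the w allele has switched, so w is the middle locus and the order is co – w – e.
co–w: (127 + 31)/910 = 0.1736; w–e: (161 + 31)/910 = 0.2110.
Expected DCO frequency = 0.1736 × 0.2110 ≈ 0.03663; observed = 31/910 ≈ 0.03407.
Coefficient of coincidence = 0.03407/0.03663 ≈ 0.93; interference = 1 − 0.93 = 0.07.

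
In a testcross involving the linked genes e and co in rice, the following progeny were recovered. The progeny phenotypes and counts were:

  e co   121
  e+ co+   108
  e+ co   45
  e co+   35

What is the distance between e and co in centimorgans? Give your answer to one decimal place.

The two most frequent classes, e+ co+ (108) and e co (121), are the parental types, so the F1 was e+ co+ / e co.
The recombinant classes are e+ co and e co+: 45 + 35 = 80.
Recombination frequency = 80/309 = 0.2589 ≈ 25.9%, i.e. 25.9 centimorgans.

25.9 centimorgans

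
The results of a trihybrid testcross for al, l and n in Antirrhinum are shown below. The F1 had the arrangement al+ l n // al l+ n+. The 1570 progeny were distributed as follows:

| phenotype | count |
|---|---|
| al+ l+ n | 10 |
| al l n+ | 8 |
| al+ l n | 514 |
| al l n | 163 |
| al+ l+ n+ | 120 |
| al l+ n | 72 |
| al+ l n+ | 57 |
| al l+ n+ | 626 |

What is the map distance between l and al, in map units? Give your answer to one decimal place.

19.2 map units

The two rarest classes, al+ l+ n and al l n+, are the double crossovers. Comparing them with the parentals, only the l allele has switched, so l is the middle locus and the order is n – l – al.
Crossovers in the l–al interval produce the single-crossover classes al l n and al+ l+ n+ (163 + 120 = 283) plus the double crossovers (18).
RF(l–al) = (283 + 18) / 1570 = 301/1570 = 0.1917 → 19.2 map units.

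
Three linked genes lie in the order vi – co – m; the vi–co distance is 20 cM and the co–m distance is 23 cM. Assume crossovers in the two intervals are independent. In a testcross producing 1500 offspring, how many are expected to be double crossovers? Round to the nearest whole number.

Map distances give recombination frequencies of 0.200 and 0.230 for the two intervals.
With no interference, expected double-crossover frequency = 0.200 × 0.230 = 0.04600.
Expected number = 0.04600 × 1500 = 69.00 ≈ 69.

69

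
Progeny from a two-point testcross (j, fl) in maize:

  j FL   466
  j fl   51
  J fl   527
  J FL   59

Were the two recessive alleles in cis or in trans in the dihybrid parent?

The two most frequent classes are J fl (527) and j FL (466); these are the parental (non-recombinant) types.
So the F1 carried J fl on one chromosome and j FL on the other — the recessive alleles are on opposite chromosomes (trans / repulsion).

trans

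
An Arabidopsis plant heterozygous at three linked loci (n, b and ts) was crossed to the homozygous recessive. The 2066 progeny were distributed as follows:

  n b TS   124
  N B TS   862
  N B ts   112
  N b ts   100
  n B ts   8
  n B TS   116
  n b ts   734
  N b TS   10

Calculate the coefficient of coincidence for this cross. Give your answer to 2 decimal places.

0.63

The two most frequent reciprocal classes, n b ts and N B TS, are the parental types, so the F1 was n b ts / N B TS.
The two rarest classes, n B ts and N b TS, are the double crossovers. Comparing them with the parentals, only the b allele has switched, so b is the middle locus and the order is ts – b – n.
ts–b: (236 + 18)/2066 = 0.1229; b–n: (216 + 18)/2066 = 0.1133.
Expected DCO frequency = 0.1229 × 0.1133 ≈ 0.01392; observed = 18/2066 ≈ 0.00871.
Coefficient of coincidence = 0.00871/0.01392 ≈ 0.63.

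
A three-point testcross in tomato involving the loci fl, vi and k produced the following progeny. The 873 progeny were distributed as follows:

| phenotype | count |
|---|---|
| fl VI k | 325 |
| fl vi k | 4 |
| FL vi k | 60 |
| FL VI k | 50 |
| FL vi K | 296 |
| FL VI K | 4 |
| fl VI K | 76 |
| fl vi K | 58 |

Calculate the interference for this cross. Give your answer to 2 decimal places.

0.58

The two most frequent reciprocal classes, fl VI k and FL vi K, are the parental types, so the F1 was fl VI k / FL vi K.
The two rarest classes, fl vi k and FL VI K, are the double crossovers. Comparing them with the parentals, only the vi allele has switched, so vi is the middle locus and the order is k – vi – fl.
k–vi: (136 + 8)/873 = 0.1649; vi–fl: (108 + 8)/873 = 0.1329.
Expected DCO frequency = 0.1649 × 0.1329 ≈ 0.02192; observed = 8/873 ≈ 0.00916.
Coefficient of coincidence = 0.00916/0.02192 ≈ 0.42; interference = 1 − 0.42 = 0.58.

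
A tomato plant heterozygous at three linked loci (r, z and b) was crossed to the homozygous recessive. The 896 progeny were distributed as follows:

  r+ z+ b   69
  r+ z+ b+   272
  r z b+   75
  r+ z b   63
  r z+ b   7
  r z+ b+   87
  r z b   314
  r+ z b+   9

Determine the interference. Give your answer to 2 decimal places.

0.46

The two most frequent reciprocal classes, r+ z+ b+ and r z b, are the parental types, so the F1 was r+ z+ b+ / r z b.
The two rarest classes, r+ z b+ and r z+ b, are the double crossovers. Comparing them with the parentals, only the z allele has switched, so z is the middle locus and the order is b – z – r.
b–z: (144 + 16)/896 = 0.1786; z–r: (150 + 16)/896 = 0.1853.
Expected DCO frequency = 0.1786 × 0.1853 ≈ 0.03309; observed = 16/896 ≈ 0.01786.
Coefficient of coincidence = 0.01786/0.03309 ≈ 0.54; interference = 1 − 0.54 = 0.46.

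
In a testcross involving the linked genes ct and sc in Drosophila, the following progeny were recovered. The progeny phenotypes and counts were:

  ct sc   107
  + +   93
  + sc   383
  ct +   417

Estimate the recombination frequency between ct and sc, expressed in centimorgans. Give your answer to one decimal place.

The two most frequent classes, + sc (383) and ct + (417), are the parental types, so the F1 was + sc / ct +.
The recombinant classes are + + and ct sc: 93 + 107 = 200.
Recombination frequency = 200/1000 = 0.2000 ≈ 20.0%, i.e. 20.0 centimorgans.

20.0 centimorgans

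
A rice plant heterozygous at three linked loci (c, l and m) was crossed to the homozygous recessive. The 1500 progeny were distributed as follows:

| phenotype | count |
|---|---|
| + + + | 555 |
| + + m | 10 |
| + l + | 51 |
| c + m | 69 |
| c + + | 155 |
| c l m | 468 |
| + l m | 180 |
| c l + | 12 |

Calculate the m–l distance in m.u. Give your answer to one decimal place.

9.5 m.u.

The two most frequent reciprocal classes, + + + and c l m, are the parental types, so the F1 was + + + / c l m.
The two rarest classes, + + m and c l +, are the double crossovers. Comparing them with the parentals, only the m allele has switched, so m is the middle locus and the order is c – m – l.
Crossovers in the m–l interval produce the single-crossover classes + l + and c + m (51 + 69 = 120) plus the double crossovers (22).
RF(m–l) = (120 + 22) / 1500 = 142/1500 = 0.0947 → 9.5 m.u.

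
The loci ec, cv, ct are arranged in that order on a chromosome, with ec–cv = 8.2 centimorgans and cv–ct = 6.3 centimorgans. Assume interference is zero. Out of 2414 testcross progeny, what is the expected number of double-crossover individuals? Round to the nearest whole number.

12

Map distances give recombination frequencies of 0.082 and 0.063 for the two intervals.
With no interference, expected double-crossover frequency = 0.082 × 0.063 = 0.00517.
Expected number = 0.00517 × 2414 = 12.47 ≈ 12.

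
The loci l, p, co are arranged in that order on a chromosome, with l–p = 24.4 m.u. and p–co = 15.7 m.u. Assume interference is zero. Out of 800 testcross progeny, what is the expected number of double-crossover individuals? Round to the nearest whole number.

31

Map distances give recombination frequencies of 0.244 and 0.157 for the two intervals.
With no interference, expected double-crossover frequency = 0.244 × 0.157 = 0.03831.
Expected number = 0.03831 × 800 = 30.65 ≈ 31.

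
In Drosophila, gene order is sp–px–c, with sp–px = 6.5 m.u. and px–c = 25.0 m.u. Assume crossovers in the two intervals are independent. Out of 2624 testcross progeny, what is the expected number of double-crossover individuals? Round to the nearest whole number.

Map distances give recombination frequencies of 0.065 and 0.250 for the two intervals.
With no interference, expected double-crossover frequency = 0.065 × 0.250 = 0.01625.
Expected number = 0.01625 × 2624 = 42.64 ≈ 43.

43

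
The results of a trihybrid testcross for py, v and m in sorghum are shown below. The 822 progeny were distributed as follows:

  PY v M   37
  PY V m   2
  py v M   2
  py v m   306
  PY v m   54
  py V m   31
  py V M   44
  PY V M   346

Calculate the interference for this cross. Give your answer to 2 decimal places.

The two most frequent reciprocal classes, py v m and PY V M, are the parental types, so the F1 was py v m / PY V M.
The two rarest classes, py v M and PY V m, are the double crossovers. Comparing them with the parentals, only the m allele has switched, so m is the middle locus and the order is v – m – py.
v–m: (68 + 4)/822 = 0.0876; m–py: (98 + 4)/822 = 0.1241.
Expected DCO frequency = 0.0876 × 0.1241 ≈ 0.01087; observed = 4/822 ≈ 0.00487.
Coefficient of coincidence = 0.00487/0.01087 ≈ 0.45; interference = 1 − 0.45 = 0.55.

0.55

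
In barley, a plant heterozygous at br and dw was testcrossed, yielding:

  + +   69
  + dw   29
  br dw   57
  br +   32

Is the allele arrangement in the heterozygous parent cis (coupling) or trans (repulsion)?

The two most frequent classes are + + (69) and br dw (57); these are the parental (non-recombinant) types.
So the F1 carried + + on one chromosome and br dw on the other — the recessive alleles are on the same chromosome (cis / coupling).

cis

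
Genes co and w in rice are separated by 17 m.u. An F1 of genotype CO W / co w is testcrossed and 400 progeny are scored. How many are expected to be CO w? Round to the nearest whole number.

A map distance of 17 m.u. corresponds to a recombination frequency of 0.170.
The F1 is CO W / co w, so CO w is a recombinant gamete class with expected frequency r/2 = 0.170/2 = 0.0850.
Expected number = 0.0850 × 400 = 34.00 ≈ 34.

34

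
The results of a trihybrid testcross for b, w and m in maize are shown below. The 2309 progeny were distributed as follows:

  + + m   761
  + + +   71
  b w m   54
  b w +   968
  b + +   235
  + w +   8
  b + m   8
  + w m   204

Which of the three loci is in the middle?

The two most frequent reciprocal classes, + + m and b w +, are the parental types, so the F1 was + + m / b w +.
The two rarest classes, b + m and + w +, are the double crossovers. Comparing them with the parentals, only the b allele has switched, so b is the middle locus and the order is w – b – m.

b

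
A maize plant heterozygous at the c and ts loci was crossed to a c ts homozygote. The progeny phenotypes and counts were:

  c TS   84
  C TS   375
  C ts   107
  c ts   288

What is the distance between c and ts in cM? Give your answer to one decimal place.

22.4 cM

The two most frequent classes, C TS (375) and c ts (288), are the parental types, so the F1 was C TS / c ts.
The recombinant classes are C ts and c TS: 107 + 84 = 191.
Recombination frequency = 191/854 = 0.2237 ≈ 22.4%, i.e. 22.4 cM.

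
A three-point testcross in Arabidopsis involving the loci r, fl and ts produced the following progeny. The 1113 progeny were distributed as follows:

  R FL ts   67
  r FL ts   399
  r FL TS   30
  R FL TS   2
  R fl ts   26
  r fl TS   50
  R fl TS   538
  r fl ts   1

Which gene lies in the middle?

fl

The two most frequent reciprocal classes, r FL ts and R fl TS, are the parental types, so the F1 was r FL ts / R fl TS.
The two rarest classes, r fl ts and R FL TS, are the double crossovers. Comparing them with the parentals, only the fl allele has switched, so fl is the middle locus and the order is r – fl – ts.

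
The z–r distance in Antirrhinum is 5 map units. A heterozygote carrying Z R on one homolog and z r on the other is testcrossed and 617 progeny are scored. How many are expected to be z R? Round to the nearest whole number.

15

A map distance of 5 map units corresponds to a recombination frequency of 0.050.
The F1 is Z R / z r, so z R is a recombinant gamete class with expected frequency r/2 = 0.050/2 = 0.0250.
Expected number = 0.0250 × 617 = 15.43 ≈ 15.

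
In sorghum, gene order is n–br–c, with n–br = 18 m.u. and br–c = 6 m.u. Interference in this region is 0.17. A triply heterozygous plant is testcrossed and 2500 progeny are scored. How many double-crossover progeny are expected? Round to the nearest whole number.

22

Map distances give recombination frequencies of 0.180 and 0.060 for the two intervals.
With interference 0.17 (so coincidence = 0.83), expected double-crossover frequency = 0.180 × 0.060 × 0.83 = 0.00896.
Expected number = 0.00896 × 2500 = 22.41 ≈ 22.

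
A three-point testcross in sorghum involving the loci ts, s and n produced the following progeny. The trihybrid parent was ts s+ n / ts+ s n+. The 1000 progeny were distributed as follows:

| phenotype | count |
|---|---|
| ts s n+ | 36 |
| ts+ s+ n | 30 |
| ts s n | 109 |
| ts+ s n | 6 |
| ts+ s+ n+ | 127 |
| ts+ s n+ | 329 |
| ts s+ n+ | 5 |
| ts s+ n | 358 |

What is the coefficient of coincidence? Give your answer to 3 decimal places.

0.578

The two rarest classes, ts s+ n+ and ts+ s n, are the double crossovers. Comparing them with the parentals, only the n allele has switched, so n is the middle locus and the order is s – n – ts.
s–n: (236 + 11)/1000 = 0.2470; n–ts: (66 + 11)/1000 = 0.0770.
Expected DCO frequency = 0.2470 × 0.0770 ≈ 0.01902; observed = 11/1000 ≈ 0.01100.
Coefficient of coincidence = 0.01100/0.01902 ≈ 0.578.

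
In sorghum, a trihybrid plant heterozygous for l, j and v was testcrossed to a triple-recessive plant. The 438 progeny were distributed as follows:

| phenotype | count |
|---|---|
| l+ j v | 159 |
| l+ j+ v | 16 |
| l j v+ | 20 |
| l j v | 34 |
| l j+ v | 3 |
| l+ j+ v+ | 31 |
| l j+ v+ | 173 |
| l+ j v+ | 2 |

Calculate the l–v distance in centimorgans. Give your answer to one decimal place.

16.0 centimorgans

The two most frequent reciprocal classes, l+ j v and l j+ v+, are the parental types, so the F1 was l+ j v / l j+ v+.
The two rarest classes, l+ j v+ and l j+ v, are the double crossovers. Comparing them with the parentals, only the v allele has switched, so v is the middle locus and the order is j – v – l.
Crossovers in the v–l interval produce the single-crossover classes l j v and l+ j+ v+ (34 + 31 = 65) plus the double crossovers (5).
RF(v–l) = (65 + 5) / 438 = 70/438 = 0.1598 → 16.0 centimorgans.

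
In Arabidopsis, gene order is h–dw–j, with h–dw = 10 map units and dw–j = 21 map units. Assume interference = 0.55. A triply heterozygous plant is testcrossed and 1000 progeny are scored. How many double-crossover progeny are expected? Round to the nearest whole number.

9

Map distances give recombination frequencies of 0.100 and 0.210 for the two intervals.
With interference 0.55 (so coincidence = 0.45), expected double-crossover frequency = 0.100 × 0.210 × 0.45 = 0.00945.
Expected number = 0.00945 × 1000 = 9.45 ≈ 9.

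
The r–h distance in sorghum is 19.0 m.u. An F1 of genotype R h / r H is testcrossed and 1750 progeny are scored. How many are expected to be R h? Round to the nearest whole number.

709

A map distance of 19.0 m.u. corresponds to a recombination frequency of 0.190.
The F1 is R h / r H, so R h is a parental gamete class with expected frequency (1 − r)/2 = 0.810/2 = 0.4050.
Expected number = 0.4050 × 1750 = 708.75 ≈ 709.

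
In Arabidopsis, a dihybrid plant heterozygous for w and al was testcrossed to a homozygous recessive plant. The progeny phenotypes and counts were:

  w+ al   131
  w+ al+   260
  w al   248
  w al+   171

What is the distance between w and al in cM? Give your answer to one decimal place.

The two most frequent classes, w+ al+ (260) and w al (248), are the parental types, so the F1 was w+ al+ / w al.
The recombinant classes are w+ al and w al+: 131 + 171 = 302.
Recombination frequency = 302/810 = 0.3728 ≈ 37.3%, i.e. 37.3 cM.

37.3 cM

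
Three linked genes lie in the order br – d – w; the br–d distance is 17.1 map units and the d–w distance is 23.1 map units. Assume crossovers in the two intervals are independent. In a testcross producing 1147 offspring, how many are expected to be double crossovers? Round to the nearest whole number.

Map distances give recombination frequencies of 0.171 and 0.231 for the two intervals.
With no interference, expected double-crossover frequency = 0.171 × 0.231 = 0.03950.
Expected number = 0.03950 × 1147 = 45.31 ≈ 45.

45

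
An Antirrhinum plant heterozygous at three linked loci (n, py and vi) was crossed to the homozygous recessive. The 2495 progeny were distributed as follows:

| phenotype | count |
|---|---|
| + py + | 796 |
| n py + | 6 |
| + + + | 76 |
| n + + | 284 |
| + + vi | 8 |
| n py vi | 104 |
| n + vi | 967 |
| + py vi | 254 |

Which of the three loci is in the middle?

n

The two most frequent reciprocal classes, n + vi and + py +, are the parental types, so the F1 was n + vi / + py +.
The two rarest classes, + + vi and n py +, are the double crossovers. Comparing them with the parentals, only the n allele has switched, so n is the middle locus and the order is vi – n – py.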